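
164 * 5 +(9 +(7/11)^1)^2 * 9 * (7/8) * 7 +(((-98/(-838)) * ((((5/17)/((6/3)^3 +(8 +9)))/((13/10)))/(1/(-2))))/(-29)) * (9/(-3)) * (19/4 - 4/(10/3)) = 19297194321941/3249298910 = 5938.88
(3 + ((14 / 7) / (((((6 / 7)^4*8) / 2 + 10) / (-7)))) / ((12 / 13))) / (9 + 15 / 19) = 5833019 / 32580504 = 0.18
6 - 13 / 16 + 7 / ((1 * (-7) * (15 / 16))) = 989 / 240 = 4.12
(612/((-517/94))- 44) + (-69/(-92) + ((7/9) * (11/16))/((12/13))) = -2926157/19008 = -153.94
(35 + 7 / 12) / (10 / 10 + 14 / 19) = 8113 / 396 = 20.49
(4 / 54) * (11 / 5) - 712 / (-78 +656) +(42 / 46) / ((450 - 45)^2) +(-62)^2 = 1396616190793 / 363424725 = 3842.93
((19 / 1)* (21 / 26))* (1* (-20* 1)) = -3990 / 13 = -306.92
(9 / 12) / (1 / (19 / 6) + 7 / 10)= 285 / 386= 0.74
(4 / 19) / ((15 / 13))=52 / 285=0.18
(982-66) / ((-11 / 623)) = -570668 / 11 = -51878.91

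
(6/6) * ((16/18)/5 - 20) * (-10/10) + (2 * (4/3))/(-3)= 284/15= 18.93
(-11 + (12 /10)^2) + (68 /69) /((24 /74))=-33748 /5175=-6.52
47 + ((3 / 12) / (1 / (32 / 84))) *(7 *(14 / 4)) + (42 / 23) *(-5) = 2774 / 69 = 40.20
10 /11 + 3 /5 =83 /55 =1.51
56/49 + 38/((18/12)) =556/21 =26.48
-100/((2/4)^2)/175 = -16/7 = -2.29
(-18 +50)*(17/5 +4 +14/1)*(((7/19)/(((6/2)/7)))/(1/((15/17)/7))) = 23968/323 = 74.20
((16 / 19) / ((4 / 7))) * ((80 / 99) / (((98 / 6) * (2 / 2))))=320 / 4389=0.07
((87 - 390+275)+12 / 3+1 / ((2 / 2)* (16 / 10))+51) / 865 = 221 / 6920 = 0.03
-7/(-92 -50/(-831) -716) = 831/95914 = 0.01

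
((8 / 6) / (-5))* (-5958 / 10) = 3972 / 25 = 158.88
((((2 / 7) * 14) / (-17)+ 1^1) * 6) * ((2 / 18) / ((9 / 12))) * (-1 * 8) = -832 / 153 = -5.44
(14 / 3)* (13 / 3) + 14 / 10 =973 / 45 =21.62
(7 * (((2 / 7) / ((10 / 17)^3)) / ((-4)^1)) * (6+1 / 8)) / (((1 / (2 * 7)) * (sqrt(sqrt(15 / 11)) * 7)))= -240737 * 11^(1 / 4) * 15^(3 / 4) / 120000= -27.85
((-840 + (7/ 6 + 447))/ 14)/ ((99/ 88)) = -4702/ 189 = -24.88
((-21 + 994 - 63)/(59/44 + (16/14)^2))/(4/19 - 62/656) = 940533440/317397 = 2963.27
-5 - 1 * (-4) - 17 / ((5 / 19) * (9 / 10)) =-655 / 9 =-72.78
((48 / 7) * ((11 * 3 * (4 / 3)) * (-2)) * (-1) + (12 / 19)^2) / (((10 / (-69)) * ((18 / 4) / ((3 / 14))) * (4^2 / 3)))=-37.20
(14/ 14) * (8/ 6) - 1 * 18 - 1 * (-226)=628/ 3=209.33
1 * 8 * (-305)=-2440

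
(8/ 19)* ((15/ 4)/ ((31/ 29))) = 870/ 589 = 1.48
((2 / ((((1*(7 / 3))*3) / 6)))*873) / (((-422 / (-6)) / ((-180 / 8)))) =-478.76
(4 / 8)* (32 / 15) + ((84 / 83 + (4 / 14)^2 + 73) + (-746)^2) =33954843737 / 61005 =556591.16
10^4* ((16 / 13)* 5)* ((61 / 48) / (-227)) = -3050000 / 8853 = -344.52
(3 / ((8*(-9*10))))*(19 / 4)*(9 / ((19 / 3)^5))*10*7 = -5103 / 4170272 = -0.00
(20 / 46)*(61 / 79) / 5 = 122 / 1817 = 0.07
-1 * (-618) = 618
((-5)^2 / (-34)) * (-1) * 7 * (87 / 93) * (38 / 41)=4.46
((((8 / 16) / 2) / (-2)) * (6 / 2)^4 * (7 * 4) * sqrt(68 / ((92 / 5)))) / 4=-136.25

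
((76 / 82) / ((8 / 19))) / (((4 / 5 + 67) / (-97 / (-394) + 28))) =20087845 / 21904824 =0.92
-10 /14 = -5 /7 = -0.71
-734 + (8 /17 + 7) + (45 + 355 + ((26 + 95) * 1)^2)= 243346 /17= 14314.47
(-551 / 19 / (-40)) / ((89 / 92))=667 / 890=0.75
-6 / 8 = -3 / 4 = -0.75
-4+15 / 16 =-49 / 16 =-3.06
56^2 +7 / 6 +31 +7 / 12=12675 / 4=3168.75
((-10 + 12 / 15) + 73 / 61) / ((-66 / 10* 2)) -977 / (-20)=1991111 / 40260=49.46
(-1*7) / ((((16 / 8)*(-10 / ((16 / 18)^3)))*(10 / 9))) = 448 / 2025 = 0.22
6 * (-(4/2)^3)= -48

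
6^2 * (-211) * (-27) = 205092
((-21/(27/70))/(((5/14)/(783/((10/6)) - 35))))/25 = -2982728/1125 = -2651.31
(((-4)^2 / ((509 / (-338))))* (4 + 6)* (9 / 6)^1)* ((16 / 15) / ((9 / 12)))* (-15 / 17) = 1730560 / 8653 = 200.00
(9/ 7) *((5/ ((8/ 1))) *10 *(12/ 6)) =225/ 14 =16.07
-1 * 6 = -6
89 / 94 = 0.95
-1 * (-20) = 20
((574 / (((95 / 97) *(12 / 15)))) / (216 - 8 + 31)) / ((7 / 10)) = 19885 / 4541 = 4.38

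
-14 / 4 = -7 / 2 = -3.50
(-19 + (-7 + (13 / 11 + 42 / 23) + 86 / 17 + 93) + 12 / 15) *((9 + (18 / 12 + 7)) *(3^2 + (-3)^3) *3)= -308356146 / 4301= -71694.06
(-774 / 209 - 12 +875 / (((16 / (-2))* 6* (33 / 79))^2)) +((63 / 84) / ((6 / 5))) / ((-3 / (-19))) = -456152527 / 47672064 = -9.57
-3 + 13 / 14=-29 / 14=-2.07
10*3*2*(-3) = -180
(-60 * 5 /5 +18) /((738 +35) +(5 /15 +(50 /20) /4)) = -1008 /18575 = -0.05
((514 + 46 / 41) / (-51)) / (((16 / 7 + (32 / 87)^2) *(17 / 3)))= -69937560 / 94993433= -0.74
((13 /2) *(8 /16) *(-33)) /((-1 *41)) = 429 /164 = 2.62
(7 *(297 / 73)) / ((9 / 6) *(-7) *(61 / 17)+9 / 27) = -212058 / 278057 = -0.76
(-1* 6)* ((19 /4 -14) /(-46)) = -111 /92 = -1.21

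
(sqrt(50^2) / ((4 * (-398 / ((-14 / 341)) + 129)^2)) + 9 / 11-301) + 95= -21343151861541 / 104020678168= -205.18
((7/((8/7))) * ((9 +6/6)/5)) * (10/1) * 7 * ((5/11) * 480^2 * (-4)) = -3951360000/11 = -359214545.45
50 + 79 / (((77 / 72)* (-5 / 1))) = 13562 / 385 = 35.23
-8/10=-4/5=-0.80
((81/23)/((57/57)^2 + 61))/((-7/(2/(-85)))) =81/424235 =0.00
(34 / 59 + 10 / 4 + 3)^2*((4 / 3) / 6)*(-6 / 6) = -57121 / 6962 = -8.20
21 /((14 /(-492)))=-738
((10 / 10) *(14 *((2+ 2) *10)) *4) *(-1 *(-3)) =6720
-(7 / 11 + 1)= -18 / 11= -1.64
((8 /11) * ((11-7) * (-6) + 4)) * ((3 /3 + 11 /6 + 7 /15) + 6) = -135.27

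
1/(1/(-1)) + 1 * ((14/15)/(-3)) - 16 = -779/45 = -17.31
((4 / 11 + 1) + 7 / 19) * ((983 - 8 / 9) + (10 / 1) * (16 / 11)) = 35718178 / 20691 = 1726.27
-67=-67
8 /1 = 8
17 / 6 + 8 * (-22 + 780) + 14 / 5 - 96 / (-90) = 60707 / 10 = 6070.70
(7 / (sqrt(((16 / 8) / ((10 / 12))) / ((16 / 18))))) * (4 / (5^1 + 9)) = 2 * sqrt(30) / 9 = 1.22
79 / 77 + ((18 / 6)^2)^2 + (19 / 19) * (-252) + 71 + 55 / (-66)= -46111 / 462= -99.81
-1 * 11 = -11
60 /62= 0.97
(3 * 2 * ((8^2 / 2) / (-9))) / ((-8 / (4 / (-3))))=-32 / 9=-3.56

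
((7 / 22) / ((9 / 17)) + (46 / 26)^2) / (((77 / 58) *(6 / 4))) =7241474 / 3864861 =1.87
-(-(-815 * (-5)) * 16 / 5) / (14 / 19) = 123880 / 7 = 17697.14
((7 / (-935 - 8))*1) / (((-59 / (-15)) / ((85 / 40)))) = -1785 / 445096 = -0.00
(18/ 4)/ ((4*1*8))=9/ 64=0.14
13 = 13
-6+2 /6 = -5.67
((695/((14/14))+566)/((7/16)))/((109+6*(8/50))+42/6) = 24.64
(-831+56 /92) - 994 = -1824.39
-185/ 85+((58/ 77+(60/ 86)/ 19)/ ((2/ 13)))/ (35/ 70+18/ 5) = -40518873/ 43847573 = -0.92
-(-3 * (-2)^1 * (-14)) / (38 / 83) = 3486 / 19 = 183.47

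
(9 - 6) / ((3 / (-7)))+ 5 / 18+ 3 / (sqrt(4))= -5.22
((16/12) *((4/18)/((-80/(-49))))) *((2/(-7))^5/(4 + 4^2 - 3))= -16/787185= -0.00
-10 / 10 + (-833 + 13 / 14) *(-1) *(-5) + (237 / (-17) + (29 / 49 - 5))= -6963391 / 1666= -4179.71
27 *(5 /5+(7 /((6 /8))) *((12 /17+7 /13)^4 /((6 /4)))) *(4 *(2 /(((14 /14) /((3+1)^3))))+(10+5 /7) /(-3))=3648767210576133 /16698102967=218513.88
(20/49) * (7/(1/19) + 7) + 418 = 3326/7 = 475.14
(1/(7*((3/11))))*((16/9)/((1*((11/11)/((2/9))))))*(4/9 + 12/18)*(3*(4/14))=7040/35721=0.20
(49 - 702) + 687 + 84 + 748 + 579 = 1445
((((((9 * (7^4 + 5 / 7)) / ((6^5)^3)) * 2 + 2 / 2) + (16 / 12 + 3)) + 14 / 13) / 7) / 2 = 423263238071 / 924406898688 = 0.46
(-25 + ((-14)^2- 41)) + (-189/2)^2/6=12947/8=1618.38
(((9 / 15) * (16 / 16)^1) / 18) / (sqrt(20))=sqrt(5) / 300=0.01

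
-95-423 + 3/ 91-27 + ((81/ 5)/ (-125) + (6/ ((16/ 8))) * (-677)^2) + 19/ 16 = 1250743212689/ 910000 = 1374443.09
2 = 2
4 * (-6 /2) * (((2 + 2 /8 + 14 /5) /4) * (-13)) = 3939 /20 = 196.95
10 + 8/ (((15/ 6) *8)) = 52/ 5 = 10.40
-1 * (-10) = 10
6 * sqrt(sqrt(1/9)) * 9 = 18 * sqrt(3) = 31.18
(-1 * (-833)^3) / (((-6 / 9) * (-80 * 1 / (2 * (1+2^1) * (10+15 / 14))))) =23037808689 / 32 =719931521.53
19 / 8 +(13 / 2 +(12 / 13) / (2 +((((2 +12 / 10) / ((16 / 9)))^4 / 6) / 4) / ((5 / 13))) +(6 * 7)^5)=1066025452558981 / 8156824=130691241.17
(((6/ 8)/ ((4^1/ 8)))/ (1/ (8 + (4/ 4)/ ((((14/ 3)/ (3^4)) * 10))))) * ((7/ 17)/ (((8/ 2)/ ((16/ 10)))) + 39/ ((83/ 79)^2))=518.37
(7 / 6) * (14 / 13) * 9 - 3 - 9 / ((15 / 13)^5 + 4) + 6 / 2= 286507128 / 29179111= 9.82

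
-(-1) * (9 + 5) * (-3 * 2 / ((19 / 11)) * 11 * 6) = -60984 / 19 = -3209.68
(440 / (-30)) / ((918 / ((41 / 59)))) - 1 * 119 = -9668819 / 81243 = -119.01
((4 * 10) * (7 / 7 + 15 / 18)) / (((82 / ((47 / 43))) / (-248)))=-1282160 / 5289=-242.42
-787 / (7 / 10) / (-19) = 7870 / 133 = 59.17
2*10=20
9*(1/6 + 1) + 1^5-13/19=411/38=10.82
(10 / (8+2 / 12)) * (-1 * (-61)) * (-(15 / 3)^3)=-457500 / 49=-9336.73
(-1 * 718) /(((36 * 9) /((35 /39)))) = -12565 /6318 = -1.99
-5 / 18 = -0.28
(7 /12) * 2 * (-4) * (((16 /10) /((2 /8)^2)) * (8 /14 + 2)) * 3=-4608 /5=-921.60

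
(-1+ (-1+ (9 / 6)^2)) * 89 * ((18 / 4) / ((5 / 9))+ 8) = 14329 / 40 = 358.22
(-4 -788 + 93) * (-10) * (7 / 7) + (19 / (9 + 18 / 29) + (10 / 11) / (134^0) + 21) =21525610 / 3069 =7013.88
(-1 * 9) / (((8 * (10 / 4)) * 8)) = -9 / 160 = -0.06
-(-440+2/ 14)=3079/ 7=439.86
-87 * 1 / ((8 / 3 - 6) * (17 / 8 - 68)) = -1044 / 2635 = -0.40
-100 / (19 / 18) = -94.74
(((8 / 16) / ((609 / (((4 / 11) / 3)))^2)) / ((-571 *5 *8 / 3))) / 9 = -1 / 3459312788085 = -0.00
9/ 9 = 1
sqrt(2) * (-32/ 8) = -5.66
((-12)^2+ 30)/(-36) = -4.83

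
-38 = -38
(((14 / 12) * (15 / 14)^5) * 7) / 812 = 253125 / 17825024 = 0.01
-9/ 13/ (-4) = 9/ 52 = 0.17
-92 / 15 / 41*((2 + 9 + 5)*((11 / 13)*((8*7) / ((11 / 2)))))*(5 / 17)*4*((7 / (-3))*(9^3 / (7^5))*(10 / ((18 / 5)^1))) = 21196800 / 3107923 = 6.82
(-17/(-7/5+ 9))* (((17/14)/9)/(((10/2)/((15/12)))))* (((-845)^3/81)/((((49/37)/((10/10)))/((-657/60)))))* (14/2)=-470969251312625/14478912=-32527944.87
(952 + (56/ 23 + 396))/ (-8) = -7765/ 46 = -168.80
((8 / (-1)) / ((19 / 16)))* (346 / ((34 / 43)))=-952192 / 323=-2947.96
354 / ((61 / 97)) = 34338 / 61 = 562.92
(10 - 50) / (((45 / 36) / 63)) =-2016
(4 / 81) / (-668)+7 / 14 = 13525 / 27054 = 0.50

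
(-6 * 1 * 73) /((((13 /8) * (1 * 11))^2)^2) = -1794048 /418161601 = -0.00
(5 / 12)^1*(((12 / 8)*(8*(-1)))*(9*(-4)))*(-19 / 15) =-228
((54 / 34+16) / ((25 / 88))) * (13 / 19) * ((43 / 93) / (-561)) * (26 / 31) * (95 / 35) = -34765328 / 437423175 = -0.08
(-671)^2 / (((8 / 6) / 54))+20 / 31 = 1130555191 / 62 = 18234761.15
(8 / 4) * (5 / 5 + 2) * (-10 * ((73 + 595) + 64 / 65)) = -521808 / 13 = -40139.08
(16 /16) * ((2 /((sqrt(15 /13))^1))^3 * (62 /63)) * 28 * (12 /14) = 51584 * sqrt(195) /4725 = 152.45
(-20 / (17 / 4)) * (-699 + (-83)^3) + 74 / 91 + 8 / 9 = 37509306418 / 13923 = 2694053.47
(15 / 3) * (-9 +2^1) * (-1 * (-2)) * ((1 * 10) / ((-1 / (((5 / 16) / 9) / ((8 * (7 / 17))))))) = 2125 / 288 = 7.38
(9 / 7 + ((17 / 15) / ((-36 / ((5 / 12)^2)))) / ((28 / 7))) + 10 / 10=994733 / 435456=2.28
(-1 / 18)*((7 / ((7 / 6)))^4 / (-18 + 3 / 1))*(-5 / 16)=-3 / 2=-1.50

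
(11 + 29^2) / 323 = 852 / 323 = 2.64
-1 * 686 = -686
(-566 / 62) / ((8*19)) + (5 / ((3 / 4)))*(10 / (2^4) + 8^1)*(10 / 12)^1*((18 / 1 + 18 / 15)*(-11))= -47685723 / 4712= -10120.06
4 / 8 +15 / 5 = 7 / 2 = 3.50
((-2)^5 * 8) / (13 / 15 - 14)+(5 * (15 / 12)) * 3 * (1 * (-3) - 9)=-40485 / 197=-205.51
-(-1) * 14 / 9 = 14 / 9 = 1.56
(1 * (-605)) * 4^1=-2420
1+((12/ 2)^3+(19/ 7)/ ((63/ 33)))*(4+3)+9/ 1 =32171/ 21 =1531.95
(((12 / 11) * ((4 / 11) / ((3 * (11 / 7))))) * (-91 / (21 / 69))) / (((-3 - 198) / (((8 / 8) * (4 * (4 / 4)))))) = 133952 / 267531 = 0.50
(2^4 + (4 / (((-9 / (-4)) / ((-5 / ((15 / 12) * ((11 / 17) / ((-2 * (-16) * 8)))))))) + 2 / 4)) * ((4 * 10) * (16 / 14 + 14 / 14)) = -55378900 / 231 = -239735.50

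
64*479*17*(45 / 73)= 321258.08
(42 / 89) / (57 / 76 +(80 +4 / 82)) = 328 / 56159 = 0.01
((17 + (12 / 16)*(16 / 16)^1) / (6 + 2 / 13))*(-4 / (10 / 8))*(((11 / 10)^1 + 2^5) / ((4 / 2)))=-305513 / 2000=-152.76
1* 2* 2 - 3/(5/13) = -19/5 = -3.80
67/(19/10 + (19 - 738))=-670/7171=-0.09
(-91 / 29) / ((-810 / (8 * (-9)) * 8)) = -91 / 2610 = -0.03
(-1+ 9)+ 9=17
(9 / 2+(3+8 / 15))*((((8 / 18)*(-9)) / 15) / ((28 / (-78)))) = 3133 / 525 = 5.97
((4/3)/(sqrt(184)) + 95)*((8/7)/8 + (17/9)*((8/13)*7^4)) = 2285869*sqrt(46)/56511 + 217157555/819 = 265423.98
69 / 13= 5.31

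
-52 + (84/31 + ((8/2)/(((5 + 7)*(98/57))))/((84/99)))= -4173395/85064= -49.06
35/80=7/16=0.44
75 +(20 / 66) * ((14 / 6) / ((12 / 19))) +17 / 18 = 22888 / 297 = 77.06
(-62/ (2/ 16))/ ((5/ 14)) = -6944/ 5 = -1388.80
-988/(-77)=988/77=12.83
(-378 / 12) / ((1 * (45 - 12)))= -21 / 22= -0.95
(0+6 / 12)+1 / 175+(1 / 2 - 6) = -874 / 175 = -4.99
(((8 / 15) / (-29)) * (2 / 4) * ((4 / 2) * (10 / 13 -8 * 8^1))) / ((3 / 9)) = 6576 / 1885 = 3.49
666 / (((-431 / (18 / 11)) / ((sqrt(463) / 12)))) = -999 * sqrt(463) / 4741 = -4.53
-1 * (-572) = 572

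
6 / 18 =1 / 3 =0.33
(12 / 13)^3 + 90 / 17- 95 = -3321049 / 37349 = -88.92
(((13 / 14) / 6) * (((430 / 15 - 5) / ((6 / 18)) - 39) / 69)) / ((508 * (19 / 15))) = 130 / 1165479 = 0.00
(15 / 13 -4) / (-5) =37 / 65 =0.57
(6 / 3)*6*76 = 912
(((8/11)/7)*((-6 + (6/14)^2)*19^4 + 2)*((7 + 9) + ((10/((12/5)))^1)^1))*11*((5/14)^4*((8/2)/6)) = -2808817391875/14823774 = -189480.59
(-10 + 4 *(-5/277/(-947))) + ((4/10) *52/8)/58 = -757309153/76072510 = -9.96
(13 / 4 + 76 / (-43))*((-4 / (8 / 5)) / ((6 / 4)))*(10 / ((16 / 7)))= -10.81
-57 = -57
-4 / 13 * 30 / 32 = -0.29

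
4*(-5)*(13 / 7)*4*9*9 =-84240 / 7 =-12034.29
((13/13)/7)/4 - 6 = -167/28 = -5.96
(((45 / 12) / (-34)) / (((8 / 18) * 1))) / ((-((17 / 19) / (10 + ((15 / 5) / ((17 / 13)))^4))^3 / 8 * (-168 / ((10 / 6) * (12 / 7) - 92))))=375760824847980804008142795 / 4768796803815353111138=78795.73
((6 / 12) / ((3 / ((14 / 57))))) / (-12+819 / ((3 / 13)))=7 / 604827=0.00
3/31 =0.10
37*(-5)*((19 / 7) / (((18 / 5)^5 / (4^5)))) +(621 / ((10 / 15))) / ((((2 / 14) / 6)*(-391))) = -6678596443 / 7026831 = -950.44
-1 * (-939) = 939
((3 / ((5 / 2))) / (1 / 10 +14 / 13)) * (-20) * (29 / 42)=-15080 / 1071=-14.08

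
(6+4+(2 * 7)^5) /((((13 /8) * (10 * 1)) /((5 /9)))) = 717112 /39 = 18387.49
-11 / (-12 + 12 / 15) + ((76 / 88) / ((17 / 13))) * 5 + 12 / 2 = 10.28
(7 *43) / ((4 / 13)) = 3913 / 4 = 978.25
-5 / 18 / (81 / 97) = -485 / 1458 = -0.33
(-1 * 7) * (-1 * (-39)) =-273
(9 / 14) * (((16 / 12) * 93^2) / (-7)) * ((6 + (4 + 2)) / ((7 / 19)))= -11831832 / 343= -34495.14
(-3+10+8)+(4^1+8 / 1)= 27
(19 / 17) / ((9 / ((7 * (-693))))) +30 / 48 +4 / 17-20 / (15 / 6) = -82899 / 136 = -609.55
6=6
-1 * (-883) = 883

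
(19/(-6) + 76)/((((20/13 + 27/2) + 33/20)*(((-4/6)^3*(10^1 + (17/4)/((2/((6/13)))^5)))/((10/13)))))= -1.13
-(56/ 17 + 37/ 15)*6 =-2938/ 85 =-34.56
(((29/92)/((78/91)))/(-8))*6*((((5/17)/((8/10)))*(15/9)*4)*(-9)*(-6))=-228375/6256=-36.50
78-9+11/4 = 287/4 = 71.75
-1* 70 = -70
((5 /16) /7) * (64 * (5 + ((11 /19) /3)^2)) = 46760 /3249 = 14.39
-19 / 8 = -2.38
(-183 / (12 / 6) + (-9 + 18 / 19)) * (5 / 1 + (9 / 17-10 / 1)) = 7566 / 17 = 445.06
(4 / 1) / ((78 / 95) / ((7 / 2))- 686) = -1330 / 228017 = -0.01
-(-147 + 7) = 140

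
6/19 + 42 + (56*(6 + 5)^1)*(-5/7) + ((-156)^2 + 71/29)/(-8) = -15163477/4408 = -3439.99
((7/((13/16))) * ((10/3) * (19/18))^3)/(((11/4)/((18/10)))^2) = 61456640/382239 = 160.78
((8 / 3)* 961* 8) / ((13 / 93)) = 1906624 / 13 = 146663.38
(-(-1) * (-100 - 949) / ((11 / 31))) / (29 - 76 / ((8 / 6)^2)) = 130076 / 605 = 215.00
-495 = -495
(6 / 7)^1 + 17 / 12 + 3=443 / 84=5.27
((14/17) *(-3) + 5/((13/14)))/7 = 92/221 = 0.42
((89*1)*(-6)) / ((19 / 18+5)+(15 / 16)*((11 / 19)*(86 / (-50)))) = -7305120 / 70069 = -104.26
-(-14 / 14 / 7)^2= -1 / 49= -0.02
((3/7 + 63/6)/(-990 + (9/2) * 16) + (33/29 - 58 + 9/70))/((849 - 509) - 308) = -98737/55680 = -1.77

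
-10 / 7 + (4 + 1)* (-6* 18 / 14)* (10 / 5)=-550 / 7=-78.57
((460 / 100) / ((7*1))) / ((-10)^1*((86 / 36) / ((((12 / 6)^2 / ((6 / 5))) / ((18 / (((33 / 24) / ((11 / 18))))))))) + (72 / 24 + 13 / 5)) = -69 / 5432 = -0.01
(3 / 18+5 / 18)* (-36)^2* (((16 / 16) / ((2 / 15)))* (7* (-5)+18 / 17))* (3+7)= -24926400 / 17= -1466258.82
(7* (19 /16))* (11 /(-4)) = -22.86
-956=-956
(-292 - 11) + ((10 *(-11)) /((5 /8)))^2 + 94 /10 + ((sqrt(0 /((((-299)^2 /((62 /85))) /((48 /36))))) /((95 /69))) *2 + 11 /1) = 153467 /5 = 30693.40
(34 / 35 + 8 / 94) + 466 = 768308 / 1645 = 467.06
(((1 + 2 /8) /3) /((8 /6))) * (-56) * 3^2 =-315 /2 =-157.50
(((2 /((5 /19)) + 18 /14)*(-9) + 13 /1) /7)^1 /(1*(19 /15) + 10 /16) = -56256 /11123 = -5.06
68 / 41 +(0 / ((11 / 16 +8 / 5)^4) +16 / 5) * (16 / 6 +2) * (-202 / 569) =-1274788 / 349935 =-3.64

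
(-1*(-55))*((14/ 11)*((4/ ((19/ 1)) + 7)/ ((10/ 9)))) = 8631/ 19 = 454.26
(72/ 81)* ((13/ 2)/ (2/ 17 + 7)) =884/ 1089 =0.81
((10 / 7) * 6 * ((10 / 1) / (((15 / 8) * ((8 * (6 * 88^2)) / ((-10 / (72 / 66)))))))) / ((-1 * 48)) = 25 / 1064448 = 0.00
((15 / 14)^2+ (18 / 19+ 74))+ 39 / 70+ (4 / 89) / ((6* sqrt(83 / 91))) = 2* sqrt(7553) / 22161+ 1427269 / 18620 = 76.66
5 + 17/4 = 37/4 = 9.25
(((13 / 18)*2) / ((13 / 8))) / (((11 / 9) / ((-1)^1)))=-8 / 11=-0.73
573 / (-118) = -573 / 118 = -4.86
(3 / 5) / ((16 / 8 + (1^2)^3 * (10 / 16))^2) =64 / 735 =0.09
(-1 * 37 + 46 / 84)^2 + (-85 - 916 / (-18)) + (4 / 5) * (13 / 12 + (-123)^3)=-1457650107 / 980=-1487398.07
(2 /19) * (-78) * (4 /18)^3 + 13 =59605 /4617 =12.91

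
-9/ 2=-4.50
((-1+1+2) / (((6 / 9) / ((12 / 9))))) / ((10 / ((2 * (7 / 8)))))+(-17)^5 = -14198563 / 10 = -1419856.30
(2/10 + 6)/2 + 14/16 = 159/40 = 3.98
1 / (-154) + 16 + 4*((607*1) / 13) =405931 / 2002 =202.76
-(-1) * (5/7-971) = -6792/7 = -970.29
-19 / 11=-1.73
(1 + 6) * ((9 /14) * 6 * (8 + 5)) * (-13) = -4563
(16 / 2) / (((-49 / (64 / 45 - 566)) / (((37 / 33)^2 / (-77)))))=-278246512 / 184895865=-1.50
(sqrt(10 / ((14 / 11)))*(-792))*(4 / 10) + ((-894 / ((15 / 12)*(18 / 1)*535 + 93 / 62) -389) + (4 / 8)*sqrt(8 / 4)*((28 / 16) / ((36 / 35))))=-1584*sqrt(385) / 35 -1561355 / 4013 + 245*sqrt(2) / 288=-1275.88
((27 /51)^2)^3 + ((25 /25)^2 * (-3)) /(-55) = 101641962 /1327566295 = 0.08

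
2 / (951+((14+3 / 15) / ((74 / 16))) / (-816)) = 37740 / 17945299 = 0.00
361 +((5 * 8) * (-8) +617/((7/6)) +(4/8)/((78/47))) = 622613/1092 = 570.16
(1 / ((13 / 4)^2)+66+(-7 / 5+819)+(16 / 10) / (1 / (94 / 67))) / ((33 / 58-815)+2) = -969710932 / 889251805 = -1.09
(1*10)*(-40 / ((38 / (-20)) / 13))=52000 / 19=2736.84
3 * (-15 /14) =-45 /14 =-3.21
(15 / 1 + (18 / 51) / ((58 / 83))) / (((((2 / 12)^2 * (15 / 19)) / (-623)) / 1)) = -1085784336 / 2465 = -440480.46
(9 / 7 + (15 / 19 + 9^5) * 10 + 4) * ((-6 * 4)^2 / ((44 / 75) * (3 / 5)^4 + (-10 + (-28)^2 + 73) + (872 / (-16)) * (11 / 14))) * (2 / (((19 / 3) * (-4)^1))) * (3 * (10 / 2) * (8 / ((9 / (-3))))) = 1748863440000000 / 1309504757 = 1335515.15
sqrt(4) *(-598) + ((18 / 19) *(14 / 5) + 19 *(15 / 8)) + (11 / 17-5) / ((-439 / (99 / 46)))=-151025850101 / 130453240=-1157.70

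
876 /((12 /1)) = 73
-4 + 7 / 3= -5 / 3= -1.67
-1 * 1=-1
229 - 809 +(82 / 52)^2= -390399 / 676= -577.51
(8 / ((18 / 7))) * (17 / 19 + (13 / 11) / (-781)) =453600 / 163229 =2.78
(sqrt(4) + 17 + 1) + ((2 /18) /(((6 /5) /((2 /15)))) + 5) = 25.01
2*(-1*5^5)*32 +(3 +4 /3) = -599987 /3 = -199995.67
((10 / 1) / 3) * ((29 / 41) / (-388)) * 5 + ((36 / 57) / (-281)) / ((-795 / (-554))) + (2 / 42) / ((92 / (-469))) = -426612663347 / 1552996467420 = -0.27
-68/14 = -34/7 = -4.86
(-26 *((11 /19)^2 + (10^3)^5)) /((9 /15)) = -46930000000000015730 /1083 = -43333333333333347.86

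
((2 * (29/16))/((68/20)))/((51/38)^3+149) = 994555/141245843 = 0.01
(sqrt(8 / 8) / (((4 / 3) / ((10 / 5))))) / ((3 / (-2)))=-1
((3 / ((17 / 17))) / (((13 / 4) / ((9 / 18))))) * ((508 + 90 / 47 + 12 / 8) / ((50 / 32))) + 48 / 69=53316992 / 351325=151.76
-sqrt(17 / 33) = -0.72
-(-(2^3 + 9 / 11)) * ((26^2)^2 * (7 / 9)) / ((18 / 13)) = 2263595.48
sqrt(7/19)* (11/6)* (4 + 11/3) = 253* sqrt(133)/342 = 8.53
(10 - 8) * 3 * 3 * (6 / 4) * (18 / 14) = 243 / 7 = 34.71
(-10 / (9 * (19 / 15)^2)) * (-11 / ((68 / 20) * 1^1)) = 13750 / 6137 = 2.24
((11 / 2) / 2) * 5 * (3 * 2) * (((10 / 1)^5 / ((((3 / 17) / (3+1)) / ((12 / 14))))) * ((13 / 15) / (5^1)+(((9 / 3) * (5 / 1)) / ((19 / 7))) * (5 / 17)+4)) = 123617120000 / 133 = 929452030.08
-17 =-17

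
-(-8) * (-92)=-736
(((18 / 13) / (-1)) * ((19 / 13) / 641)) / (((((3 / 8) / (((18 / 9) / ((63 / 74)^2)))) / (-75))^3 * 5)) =106130.05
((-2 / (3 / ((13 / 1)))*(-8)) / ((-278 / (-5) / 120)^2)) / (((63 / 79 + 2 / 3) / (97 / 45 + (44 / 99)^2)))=31319392000 / 60339483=519.05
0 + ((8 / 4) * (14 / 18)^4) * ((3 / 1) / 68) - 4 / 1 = -295031 / 74358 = -3.97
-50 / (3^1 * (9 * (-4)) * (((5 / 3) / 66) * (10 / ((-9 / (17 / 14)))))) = -231 / 17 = -13.59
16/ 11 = 1.45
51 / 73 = 0.70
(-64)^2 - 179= 3917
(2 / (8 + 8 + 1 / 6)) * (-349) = -4188 / 97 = -43.18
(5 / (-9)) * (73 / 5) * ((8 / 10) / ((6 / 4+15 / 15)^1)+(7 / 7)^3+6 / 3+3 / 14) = -90301 / 3150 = -28.67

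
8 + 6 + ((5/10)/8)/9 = 2017/144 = 14.01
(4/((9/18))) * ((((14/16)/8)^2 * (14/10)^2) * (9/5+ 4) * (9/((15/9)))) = 1879983/320000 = 5.87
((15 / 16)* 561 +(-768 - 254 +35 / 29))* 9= -2066517 / 464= -4453.70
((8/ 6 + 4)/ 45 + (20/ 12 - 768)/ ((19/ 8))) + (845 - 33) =66076/ 135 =489.45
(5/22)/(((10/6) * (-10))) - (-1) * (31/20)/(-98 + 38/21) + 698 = 310177979/444400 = 697.97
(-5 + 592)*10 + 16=5886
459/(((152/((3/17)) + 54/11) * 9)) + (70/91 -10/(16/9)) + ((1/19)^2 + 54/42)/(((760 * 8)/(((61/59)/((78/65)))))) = -4.80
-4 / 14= -2 / 7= -0.29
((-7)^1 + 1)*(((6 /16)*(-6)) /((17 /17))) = 27 /2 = 13.50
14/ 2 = 7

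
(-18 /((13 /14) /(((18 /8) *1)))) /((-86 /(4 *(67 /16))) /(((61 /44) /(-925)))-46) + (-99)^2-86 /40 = 5865138821803 /598554580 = 9798.84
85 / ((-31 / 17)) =-1445 / 31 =-46.61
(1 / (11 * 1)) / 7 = 1 / 77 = 0.01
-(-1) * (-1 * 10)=-10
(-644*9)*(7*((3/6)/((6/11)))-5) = -8211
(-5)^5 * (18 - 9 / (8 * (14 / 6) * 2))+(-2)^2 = -6215177 / 112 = -55492.65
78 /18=13 /3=4.33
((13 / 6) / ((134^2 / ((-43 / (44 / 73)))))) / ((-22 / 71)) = 2897297 / 104288448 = 0.03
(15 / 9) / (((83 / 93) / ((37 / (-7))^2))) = 212195 / 4067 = 52.17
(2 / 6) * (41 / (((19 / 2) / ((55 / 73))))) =4510 / 4161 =1.08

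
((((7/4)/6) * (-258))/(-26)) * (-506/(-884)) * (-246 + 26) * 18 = -37695735/5746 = -6560.34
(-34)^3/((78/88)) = -1729376/39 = -44342.97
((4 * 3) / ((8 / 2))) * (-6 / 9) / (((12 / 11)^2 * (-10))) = 121 / 720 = 0.17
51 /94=0.54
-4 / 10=-2 / 5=-0.40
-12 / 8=-3 / 2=-1.50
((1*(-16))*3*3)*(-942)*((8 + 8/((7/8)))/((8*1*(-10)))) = -203472/7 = -29067.43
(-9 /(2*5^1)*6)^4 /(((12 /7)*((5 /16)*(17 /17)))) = 1587.24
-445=-445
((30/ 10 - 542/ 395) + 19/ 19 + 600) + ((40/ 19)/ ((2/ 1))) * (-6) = 4475322/ 7505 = 596.31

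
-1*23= -23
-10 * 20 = -200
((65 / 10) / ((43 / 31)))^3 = 65450827 / 636056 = 102.90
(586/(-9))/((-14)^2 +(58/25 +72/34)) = -124525/383337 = -0.32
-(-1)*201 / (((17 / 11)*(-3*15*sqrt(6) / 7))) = -5159*sqrt(6) / 1530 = -8.26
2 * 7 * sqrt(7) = 14 * sqrt(7) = 37.04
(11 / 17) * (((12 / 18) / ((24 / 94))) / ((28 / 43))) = 22231 / 8568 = 2.59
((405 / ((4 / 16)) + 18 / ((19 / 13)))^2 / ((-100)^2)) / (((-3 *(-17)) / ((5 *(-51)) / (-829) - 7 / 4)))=-383384631789 / 50875730000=-7.54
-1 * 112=-112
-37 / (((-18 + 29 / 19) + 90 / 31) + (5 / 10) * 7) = 43586 / 11863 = 3.67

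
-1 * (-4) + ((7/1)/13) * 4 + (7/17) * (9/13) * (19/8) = 929/136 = 6.83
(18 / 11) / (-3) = -6 / 11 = -0.55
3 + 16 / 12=13 / 3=4.33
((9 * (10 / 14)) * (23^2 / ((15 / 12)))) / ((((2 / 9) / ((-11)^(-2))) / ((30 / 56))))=642735 / 11858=54.20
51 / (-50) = -51 / 50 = -1.02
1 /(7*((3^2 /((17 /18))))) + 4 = 4553 /1134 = 4.01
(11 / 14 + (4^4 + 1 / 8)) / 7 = 14387 / 392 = 36.70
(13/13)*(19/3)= 19/3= 6.33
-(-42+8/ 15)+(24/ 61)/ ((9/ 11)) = 12794/ 305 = 41.95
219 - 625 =-406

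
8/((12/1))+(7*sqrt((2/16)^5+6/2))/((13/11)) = 2/3+77*sqrt(196610)/3328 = 10.93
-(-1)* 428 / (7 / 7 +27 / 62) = 26536 / 89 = 298.16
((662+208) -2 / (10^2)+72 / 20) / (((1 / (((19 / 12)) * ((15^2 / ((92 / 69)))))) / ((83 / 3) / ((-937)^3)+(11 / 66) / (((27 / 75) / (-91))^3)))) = -8038763714896273911873989 / 12793960933056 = -628324860217.95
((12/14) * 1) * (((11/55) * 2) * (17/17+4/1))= 12/7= 1.71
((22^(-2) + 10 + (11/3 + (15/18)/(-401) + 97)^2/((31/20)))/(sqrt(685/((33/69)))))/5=34.60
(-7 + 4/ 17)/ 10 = -23/ 34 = -0.68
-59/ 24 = -2.46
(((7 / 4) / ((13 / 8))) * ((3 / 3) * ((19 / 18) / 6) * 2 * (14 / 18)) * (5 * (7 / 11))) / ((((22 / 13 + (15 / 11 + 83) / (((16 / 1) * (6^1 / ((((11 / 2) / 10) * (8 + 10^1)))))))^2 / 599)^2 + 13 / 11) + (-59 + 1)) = -256862926952450000 / 15554812982739308127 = -0.02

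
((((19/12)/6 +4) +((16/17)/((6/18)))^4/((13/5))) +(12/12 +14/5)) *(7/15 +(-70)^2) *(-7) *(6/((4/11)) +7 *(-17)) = 268076458327863871/2345269680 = 114305173.78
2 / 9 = 0.22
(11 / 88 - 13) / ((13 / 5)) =-515 / 104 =-4.95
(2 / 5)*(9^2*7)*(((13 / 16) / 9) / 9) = 91 / 40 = 2.28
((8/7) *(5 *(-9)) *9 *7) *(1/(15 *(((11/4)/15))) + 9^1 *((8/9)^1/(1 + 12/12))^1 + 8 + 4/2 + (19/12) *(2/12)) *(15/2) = -7819875/22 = -355448.86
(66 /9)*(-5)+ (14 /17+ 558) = 26630 /51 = 522.16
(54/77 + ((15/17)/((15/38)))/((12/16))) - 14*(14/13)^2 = -8332286/663663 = -12.55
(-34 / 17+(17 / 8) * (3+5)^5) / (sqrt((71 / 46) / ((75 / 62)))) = 348150 * sqrt(151869) / 2201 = 61642.60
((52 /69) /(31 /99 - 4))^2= 2944656 /70476025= 0.04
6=6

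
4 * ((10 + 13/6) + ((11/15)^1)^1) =258/5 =51.60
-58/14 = -29/7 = -4.14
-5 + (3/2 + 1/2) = -3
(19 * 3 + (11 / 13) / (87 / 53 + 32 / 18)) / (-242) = -606909 / 2565563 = -0.24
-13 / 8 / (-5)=13 / 40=0.32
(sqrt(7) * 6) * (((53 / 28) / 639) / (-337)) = -0.00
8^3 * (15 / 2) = 3840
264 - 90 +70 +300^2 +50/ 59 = 90244.85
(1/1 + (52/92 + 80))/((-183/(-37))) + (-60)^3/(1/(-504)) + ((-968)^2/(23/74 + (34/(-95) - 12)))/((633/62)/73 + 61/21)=11227049182819150029188/103153317105801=108838469.74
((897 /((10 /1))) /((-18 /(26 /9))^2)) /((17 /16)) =404248 /185895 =2.17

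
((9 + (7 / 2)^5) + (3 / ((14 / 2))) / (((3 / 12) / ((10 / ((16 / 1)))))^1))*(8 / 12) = 119905 / 336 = 356.86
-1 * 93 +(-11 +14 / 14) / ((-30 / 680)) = 401 / 3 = 133.67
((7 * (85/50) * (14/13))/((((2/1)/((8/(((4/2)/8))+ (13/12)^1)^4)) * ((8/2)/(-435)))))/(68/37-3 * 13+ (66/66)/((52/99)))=3171821293944247/133968384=23675894.26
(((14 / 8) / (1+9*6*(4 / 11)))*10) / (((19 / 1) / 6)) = 1155 / 4313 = 0.27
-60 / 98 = -30 / 49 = -0.61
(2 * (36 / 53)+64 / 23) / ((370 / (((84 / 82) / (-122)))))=-53004 / 564013015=-0.00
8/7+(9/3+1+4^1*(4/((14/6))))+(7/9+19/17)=2126/153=13.90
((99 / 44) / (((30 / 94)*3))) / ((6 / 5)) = 47 / 24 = 1.96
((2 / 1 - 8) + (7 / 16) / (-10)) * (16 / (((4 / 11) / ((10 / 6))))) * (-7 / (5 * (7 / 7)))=620.49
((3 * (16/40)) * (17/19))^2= 10404/9025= 1.15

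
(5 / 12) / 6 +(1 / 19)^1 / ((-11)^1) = 973 / 15048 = 0.06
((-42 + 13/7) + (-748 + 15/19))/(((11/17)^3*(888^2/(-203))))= 2486651081/3323581536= 0.75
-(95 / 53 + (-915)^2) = -44373020 / 53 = -837226.79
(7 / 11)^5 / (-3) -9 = -4365184 / 483153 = -9.03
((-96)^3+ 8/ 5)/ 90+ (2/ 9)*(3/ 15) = -2211826/ 225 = -9830.34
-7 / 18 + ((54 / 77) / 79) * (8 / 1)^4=3938731 / 109494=35.97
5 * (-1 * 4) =-20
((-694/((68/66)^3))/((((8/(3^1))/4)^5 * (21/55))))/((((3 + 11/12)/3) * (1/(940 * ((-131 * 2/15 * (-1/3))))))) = -7277635471095/137564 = -52903633.73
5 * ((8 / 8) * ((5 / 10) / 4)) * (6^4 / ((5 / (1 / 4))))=81 / 2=40.50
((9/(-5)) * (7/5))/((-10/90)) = 567/25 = 22.68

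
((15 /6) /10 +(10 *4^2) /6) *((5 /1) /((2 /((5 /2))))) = 8075 /48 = 168.23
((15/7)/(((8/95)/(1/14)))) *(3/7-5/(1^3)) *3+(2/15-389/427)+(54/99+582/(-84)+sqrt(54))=-221553823/6904590+3 *sqrt(6)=-24.74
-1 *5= -5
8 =8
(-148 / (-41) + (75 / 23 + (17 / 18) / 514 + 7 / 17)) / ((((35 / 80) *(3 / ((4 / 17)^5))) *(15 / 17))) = 0.00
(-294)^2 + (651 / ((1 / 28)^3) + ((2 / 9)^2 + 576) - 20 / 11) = 12810586148 / 891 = 14377762.23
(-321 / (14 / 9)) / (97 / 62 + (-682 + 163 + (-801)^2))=-89559 / 278230267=-0.00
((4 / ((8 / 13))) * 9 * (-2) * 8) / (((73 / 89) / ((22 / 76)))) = -458172 / 1387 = -330.33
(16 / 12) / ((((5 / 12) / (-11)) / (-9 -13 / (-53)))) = 81664 / 265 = 308.17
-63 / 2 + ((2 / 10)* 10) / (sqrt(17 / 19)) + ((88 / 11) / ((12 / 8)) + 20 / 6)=-137 / 6 + 2* sqrt(323) / 17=-20.72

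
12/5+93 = 477/5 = 95.40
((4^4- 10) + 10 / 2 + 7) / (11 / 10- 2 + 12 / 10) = 860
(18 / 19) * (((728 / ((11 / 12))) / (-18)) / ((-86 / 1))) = 4368 / 8987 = 0.49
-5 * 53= -265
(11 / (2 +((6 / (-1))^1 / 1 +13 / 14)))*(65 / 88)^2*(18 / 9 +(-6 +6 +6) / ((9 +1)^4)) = -11833549 / 3027200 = -3.91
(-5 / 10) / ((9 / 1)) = -1 / 18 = -0.06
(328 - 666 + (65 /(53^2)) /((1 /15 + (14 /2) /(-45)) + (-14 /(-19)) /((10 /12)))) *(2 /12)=-56.33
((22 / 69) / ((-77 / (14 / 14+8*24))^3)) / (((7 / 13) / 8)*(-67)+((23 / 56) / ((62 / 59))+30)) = -92710079072 / 477901560675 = -0.19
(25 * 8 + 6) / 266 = 103 / 133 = 0.77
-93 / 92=-1.01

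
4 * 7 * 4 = 112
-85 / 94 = -0.90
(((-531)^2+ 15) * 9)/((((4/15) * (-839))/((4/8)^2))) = -4758345/1678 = -2835.72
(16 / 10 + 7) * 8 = 344 / 5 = 68.80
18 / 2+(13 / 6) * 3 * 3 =28.50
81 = 81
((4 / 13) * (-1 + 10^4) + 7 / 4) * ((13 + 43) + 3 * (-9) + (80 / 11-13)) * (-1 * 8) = -81958400 / 143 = -573135.66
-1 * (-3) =3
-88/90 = -44/45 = -0.98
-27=-27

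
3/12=1/4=0.25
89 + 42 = 131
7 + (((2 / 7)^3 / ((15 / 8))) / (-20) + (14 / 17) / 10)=3097018 / 437325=7.08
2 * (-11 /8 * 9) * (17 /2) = -1683 /8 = -210.38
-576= -576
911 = 911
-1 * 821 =-821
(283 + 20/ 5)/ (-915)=-287/ 915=-0.31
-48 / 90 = -8 / 15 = -0.53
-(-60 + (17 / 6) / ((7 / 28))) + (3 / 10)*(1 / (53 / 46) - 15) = 70639 / 1590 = 44.43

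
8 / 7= 1.14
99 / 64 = 1.55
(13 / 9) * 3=13 / 3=4.33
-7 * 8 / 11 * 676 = -37856 / 11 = -3441.45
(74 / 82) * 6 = 222 / 41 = 5.41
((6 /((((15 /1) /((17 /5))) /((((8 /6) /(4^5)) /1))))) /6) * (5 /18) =17 /207360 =0.00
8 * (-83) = -664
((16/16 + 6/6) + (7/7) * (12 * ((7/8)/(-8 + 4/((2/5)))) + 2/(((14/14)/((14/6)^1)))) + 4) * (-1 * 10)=-955/6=-159.17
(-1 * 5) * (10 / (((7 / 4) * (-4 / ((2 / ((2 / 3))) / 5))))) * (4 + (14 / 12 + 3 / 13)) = 2105 / 91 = 23.13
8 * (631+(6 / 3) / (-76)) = 95908 / 19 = 5047.79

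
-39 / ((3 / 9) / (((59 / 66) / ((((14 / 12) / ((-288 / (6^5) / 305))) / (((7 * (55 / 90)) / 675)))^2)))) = -8437 / 185389871343750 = -0.00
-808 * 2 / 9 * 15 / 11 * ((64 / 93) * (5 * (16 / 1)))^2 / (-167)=211812352000 / 47664639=4443.80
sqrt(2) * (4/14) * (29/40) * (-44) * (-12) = 3828 * sqrt(2)/35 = 154.67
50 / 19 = 2.63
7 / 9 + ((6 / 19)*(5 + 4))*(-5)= -2297 / 171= -13.43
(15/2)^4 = 50625/16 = 3164.06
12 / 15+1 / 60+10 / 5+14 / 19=3.55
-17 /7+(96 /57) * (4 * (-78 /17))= -33.34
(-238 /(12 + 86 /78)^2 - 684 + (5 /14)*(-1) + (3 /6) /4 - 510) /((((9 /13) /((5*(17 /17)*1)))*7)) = -23192080925 /18800712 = -1233.57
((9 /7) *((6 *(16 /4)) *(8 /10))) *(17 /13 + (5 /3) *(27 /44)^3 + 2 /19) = 1021465377 /23012990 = 44.39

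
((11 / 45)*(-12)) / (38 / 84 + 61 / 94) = -14476 / 5435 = -2.66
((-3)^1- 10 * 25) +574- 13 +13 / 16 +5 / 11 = 54431 / 176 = 309.27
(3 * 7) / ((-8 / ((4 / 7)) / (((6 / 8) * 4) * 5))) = -45 / 2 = -22.50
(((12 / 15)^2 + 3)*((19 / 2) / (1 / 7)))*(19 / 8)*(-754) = -86693789 / 200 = -433468.94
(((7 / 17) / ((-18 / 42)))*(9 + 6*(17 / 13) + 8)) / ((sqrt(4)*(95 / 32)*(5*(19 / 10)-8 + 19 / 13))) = -224 / 165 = -1.36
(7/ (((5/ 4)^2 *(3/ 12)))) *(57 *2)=51072/ 25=2042.88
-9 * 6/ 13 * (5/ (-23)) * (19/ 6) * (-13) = -855/ 23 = -37.17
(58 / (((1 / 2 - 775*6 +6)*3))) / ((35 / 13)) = -1508 / 975135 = -0.00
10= 10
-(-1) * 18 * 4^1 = 72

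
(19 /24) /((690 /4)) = 19 /4140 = 0.00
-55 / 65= -11 / 13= -0.85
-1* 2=-2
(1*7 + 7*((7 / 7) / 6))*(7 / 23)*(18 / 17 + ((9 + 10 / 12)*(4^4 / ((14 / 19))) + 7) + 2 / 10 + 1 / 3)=99855091 / 11730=8512.80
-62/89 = -0.70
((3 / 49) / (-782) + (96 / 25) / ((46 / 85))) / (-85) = -1359441 / 16285150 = -0.08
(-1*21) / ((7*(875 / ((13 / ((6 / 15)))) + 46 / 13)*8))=-13 / 1056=-0.01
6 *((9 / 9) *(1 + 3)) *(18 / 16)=27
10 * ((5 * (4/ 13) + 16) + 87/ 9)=10610/ 39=272.05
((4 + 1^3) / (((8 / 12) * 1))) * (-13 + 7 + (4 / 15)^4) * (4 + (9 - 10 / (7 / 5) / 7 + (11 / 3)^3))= -12301825796 / 4465125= -2755.09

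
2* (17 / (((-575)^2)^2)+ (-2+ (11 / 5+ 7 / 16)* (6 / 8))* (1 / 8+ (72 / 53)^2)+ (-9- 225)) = -36795010346929222339 / 78607336900000000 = -468.09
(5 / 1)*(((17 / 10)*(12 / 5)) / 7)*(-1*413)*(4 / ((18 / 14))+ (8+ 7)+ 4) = -399194 / 15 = -26612.93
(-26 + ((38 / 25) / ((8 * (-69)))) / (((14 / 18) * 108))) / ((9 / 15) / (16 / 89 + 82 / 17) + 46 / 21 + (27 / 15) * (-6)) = 11407701583 / 3724874472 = 3.06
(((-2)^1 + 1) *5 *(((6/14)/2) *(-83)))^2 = 1550025/196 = 7908.29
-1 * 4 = -4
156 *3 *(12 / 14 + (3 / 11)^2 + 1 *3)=1558440 / 847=1839.95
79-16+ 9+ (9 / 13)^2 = 12249 / 169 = 72.48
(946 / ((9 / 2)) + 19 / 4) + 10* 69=32579 / 36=904.97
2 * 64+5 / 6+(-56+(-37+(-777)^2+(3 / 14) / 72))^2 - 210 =41136640764796417 / 112896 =364376424007.90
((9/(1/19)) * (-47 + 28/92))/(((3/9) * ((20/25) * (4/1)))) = -1377405/184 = -7485.90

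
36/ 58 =18/ 29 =0.62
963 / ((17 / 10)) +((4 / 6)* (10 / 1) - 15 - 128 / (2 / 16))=-23759 / 51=-465.86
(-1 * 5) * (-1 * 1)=5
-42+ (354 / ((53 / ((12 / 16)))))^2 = -189951 / 11236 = -16.91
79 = 79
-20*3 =-60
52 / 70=26 / 35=0.74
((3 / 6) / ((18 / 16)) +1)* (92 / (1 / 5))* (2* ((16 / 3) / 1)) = 191360 / 27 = 7087.41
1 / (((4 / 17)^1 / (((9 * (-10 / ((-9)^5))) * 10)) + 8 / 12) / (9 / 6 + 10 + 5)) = 42075 / 41066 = 1.02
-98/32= -49/16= -3.06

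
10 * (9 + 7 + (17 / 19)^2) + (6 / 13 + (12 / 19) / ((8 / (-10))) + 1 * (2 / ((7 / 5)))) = 5555307 / 32851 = 169.11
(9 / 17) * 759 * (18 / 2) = 61479 / 17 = 3616.41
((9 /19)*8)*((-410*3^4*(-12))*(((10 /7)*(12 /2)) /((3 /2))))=1147737600 /133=8629606.02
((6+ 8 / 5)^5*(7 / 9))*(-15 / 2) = -277323088 / 1875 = -147905.65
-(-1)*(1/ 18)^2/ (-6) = -1/ 1944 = -0.00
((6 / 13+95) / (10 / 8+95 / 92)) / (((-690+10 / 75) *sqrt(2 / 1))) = -28543 *sqrt(2) / 941668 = -0.04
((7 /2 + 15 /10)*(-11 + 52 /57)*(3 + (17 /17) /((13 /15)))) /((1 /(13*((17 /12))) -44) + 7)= 7650 /1349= 5.67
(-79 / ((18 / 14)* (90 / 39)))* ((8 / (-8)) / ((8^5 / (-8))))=-7189 / 1105920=-0.01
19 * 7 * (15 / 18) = 665 / 6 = 110.83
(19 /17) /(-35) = -19 /595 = -0.03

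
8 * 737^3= 3202524424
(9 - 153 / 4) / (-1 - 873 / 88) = 2574 / 961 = 2.68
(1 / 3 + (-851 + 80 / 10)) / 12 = -632 / 9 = -70.22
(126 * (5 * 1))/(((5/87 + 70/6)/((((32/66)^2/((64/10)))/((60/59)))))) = 11977/6171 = 1.94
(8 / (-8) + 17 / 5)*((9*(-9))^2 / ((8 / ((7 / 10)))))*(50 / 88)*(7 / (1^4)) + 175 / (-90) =8677123 / 1584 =5477.98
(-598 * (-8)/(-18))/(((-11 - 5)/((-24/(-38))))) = 598/57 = 10.49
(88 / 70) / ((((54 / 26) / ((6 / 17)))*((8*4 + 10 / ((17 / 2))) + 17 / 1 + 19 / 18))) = 2288 / 548695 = 0.00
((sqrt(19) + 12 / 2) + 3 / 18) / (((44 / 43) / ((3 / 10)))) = 129*sqrt(19) / 440 + 1591 / 880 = 3.09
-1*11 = -11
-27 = -27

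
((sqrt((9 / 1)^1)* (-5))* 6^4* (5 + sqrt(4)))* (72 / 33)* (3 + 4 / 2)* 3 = -48988800 / 11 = -4453527.27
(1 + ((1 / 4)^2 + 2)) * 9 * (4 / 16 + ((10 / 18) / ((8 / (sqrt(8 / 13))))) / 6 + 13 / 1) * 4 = 245 * sqrt(26) / 1248 + 23373 / 16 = 1461.81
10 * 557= 5570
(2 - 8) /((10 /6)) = -18 /5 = -3.60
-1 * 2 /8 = -1 /4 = -0.25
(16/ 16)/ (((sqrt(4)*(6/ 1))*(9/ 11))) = 11/ 108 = 0.10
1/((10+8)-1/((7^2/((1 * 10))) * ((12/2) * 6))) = 0.06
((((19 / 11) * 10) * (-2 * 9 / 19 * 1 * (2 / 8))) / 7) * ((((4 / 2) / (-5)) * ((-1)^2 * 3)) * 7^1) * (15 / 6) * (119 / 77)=2295 / 121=18.97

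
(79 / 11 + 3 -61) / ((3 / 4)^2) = -90.34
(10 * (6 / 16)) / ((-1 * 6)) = -5 / 8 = -0.62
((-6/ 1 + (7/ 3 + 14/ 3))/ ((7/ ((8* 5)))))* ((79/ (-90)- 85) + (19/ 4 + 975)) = 321794/ 63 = 5107.84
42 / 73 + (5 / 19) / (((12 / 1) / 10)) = 6613 / 8322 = 0.79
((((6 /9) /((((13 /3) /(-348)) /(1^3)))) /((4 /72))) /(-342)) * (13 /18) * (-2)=-232 /57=-4.07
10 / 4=5 / 2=2.50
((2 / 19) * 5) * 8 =80 / 19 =4.21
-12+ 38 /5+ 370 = 1828 /5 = 365.60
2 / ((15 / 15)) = 2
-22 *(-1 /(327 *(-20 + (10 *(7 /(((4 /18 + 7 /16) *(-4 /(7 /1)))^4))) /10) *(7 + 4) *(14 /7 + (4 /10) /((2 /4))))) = 407253125 /60888072077868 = 0.00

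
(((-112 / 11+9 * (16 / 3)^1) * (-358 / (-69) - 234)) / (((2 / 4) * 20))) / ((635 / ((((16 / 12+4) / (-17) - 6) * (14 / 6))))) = 321822592 / 16030575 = 20.08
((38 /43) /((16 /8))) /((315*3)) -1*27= -1097126 /40635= -27.00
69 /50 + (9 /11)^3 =128289 /66550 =1.93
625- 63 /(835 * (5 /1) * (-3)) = 2609396 /4175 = 625.01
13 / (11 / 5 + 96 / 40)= 65 / 23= 2.83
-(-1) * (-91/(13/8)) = -56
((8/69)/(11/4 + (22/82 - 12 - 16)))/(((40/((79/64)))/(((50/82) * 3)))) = -395/1507696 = -0.00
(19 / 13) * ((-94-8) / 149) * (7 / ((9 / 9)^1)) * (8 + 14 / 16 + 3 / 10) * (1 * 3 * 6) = -22404249 / 19370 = -1156.65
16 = 16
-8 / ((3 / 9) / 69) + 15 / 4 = -1652.25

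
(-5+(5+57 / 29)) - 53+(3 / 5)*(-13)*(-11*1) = 5041 / 145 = 34.77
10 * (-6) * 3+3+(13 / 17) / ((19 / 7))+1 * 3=-56111 / 323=-173.72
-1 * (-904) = 904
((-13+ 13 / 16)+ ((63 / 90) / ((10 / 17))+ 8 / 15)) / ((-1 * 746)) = 12557 / 895200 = 0.01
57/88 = 0.65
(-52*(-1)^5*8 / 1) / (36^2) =26 / 81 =0.32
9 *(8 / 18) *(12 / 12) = 4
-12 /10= -6 /5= -1.20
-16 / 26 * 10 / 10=-8 / 13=-0.62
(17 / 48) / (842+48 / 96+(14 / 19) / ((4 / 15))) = 323 / 770880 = 0.00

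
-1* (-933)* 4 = 3732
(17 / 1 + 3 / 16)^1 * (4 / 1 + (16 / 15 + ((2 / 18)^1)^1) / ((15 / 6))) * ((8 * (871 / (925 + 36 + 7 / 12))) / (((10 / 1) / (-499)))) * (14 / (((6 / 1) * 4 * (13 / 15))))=-117717593 / 6294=-18703.14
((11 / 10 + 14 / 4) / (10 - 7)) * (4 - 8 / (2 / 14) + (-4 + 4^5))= 22264 / 15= 1484.27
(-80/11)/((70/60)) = -480/77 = -6.23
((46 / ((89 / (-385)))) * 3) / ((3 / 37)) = -655270 / 89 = -7362.58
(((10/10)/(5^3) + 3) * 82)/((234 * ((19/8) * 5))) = 123328/1389375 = 0.09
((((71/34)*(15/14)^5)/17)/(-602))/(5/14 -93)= 53915625/17337099771712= 0.00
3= 3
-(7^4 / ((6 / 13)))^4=-949165729998374161 / 1296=-732380964504918.33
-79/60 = -1.32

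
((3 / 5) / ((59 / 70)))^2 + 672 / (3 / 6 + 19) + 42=3483046 / 45253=76.97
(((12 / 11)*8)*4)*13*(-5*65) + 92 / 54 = -43804294 / 297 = -147489.21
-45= -45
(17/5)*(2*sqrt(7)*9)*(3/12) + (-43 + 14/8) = -165/4 + 153*sqrt(7)/10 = -0.77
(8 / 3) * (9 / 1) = 24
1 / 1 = 1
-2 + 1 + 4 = 3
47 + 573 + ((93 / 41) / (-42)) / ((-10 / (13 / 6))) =21353203 / 34440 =620.01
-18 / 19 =-0.95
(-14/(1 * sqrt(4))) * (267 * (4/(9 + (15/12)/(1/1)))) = -29904/41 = -729.37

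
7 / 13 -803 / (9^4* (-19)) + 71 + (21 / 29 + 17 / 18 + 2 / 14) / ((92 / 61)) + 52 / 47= 210108210891863 / 2844976673448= 73.85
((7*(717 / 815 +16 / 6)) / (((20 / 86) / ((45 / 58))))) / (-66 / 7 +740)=1889979 / 16671640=0.11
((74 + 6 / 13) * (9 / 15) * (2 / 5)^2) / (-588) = -968 / 79625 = -0.01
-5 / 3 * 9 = -15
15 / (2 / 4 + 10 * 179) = 30 / 3581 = 0.01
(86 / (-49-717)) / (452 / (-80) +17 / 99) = 85140 / 4154401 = 0.02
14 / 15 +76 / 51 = 2.42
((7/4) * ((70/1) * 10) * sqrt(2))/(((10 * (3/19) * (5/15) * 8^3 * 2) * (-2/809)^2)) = 3046609055 * sqrt(2)/8192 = 525946.76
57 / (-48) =-19 / 16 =-1.19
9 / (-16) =-9 / 16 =-0.56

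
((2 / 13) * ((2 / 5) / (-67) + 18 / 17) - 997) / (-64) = 73800903 / 4738240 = 15.58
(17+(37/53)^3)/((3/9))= 7744686/148877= 52.02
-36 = -36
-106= -106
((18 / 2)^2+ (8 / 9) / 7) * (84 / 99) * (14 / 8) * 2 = 240.92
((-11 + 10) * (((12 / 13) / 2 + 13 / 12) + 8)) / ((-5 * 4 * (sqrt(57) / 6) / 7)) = 2.65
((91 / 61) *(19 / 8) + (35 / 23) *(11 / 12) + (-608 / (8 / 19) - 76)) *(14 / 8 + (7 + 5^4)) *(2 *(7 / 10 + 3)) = -318997851757 / 44896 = -7105262.20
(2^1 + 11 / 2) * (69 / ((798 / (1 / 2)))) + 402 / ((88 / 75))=4013745 / 11704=342.94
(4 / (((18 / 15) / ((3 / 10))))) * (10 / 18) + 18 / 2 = 86 / 9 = 9.56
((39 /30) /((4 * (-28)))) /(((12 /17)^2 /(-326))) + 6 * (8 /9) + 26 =3139111 /80640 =38.93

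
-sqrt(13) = -3.61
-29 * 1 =-29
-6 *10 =-60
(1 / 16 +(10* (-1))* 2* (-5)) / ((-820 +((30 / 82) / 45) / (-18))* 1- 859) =-1772307 / 29738456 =-0.06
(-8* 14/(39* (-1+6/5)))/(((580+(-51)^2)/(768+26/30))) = -1291696/372177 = -3.47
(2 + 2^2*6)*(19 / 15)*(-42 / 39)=-532 / 15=-35.47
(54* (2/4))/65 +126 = 8217/65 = 126.42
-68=-68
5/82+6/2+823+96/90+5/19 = 827.39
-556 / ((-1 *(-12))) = -139 / 3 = -46.33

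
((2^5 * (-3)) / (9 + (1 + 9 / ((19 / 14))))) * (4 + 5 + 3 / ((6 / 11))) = -83.70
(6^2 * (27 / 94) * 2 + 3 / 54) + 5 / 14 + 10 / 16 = 514469 / 23688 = 21.72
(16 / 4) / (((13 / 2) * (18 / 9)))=4 / 13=0.31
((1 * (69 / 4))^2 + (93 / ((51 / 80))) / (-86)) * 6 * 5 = 51906765 / 5848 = 8875.99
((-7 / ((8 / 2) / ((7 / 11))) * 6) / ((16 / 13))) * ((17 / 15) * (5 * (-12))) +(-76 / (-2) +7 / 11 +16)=37295 / 88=423.81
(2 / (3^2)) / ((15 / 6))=4 / 45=0.09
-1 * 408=-408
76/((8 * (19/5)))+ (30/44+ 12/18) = 127/33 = 3.85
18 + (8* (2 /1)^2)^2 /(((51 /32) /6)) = 65842 /17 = 3873.06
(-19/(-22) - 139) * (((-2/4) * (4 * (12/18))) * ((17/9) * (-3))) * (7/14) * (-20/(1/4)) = 1377680/33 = 41747.88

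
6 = 6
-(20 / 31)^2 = -400 / 961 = -0.42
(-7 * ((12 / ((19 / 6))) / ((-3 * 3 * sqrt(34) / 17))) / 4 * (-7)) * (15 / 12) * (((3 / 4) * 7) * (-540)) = 694575 * sqrt(34) / 76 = 53289.91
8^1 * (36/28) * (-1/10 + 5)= 252/5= 50.40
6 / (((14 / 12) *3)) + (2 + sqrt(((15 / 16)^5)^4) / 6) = 58520122222477 / 15393162788864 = 3.80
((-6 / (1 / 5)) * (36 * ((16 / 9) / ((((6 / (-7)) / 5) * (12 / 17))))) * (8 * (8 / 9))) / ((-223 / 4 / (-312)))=1267302400 / 2007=631441.16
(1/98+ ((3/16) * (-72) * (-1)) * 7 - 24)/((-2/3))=-10365/98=-105.77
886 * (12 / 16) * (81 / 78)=35883 / 52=690.06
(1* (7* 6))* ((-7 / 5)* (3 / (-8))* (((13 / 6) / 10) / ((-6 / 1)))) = -637 / 800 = -0.80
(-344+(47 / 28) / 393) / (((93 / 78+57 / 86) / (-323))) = 40203979309 / 671244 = 59894.73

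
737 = 737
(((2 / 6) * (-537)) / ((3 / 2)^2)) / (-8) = 179 / 18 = 9.94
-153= -153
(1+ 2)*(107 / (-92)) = -321 / 92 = -3.49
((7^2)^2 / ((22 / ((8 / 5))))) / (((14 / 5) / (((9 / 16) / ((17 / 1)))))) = 3087 / 1496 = 2.06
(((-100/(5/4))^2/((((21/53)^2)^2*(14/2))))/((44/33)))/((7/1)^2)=12624769600/22235661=567.77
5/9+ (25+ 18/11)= 2692/99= 27.19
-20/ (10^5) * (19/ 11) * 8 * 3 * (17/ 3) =-0.05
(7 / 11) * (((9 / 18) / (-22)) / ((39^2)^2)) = -7 / 1119705444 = -0.00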